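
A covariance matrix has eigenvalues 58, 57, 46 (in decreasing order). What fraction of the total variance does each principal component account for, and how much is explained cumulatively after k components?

Step 1 — total variance = trace(Sigma) = Σ λ_i = 58 + 57 + 46 = 161.

Step 2 — fraction explained by component i = λ_i / Σ λ:
  PC1: 58/161 = 0.3602
  PC2: 57/161 = 0.354
  PC3: 46/161 = 0.2857

Step 3 — cumulative fraction after k components = (λ_1 + ... + λ_k) / Σ λ:
  k = 1: 58/161 = 0.3602
  k = 2: (58 + 57)/161 = 115/161 = 0.7143
  k = 3: (58 + 57 + 46)/161 = 161/161 = 1

Summary (fraction, with percent):

explained: PC1 0.3602 (36.02%), PC2 0.354 (35.4%), PC3 0.2857 (28.57%);  cumulative: 0.3602, 0.7143, 1


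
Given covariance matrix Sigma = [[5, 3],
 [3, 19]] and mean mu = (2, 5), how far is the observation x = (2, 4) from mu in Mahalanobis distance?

Step 1 — centre the observation: (x - mu) = (0, -1).

Step 2 — invert Sigma. det(Sigma) = 5·19 - (3)² = 86.
  Sigma^{-1} = (1/det) · [[d, -b], [-b, a]] = [[0.2209, -0.0349],
 [-0.0349, 0.0581]].

Step 3 — form the quadratic (x - mu)^T · Sigma^{-1} · (x - mu):
  Sigma^{-1} · (x - mu) = (0.0349, -0.0581).
  (x - mu)^T · [Sigma^{-1} · (x - mu)] = (0)·(0.0349) + (-1)·(-0.0581) = 0.0581.

Step 4 — take square root: d = √(0.0581) ≈ 0.2411.

d(x, mu) = √(0.0581) ≈ 0.2411


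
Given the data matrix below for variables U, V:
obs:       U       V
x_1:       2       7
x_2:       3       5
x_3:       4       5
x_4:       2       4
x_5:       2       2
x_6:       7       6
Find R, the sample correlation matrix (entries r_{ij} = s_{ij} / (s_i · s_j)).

Step 1 — column means:
  mean(U) = (2 + 3 + 4 + 2 + 2 + 7) / 6 = 20/6 = 3.3333
  mean(V) = (7 + 5 + 5 + 4 + 2 + 6) / 6 = 29/6 = 4.8333

Step 2 — sample variances and covariances s[i,j] = (1/(n-1)) · Σ_k (x_{k,i} - mean_i) · (x_{k,j} - mean_j), with n-1 = 5:
  s[U,U] = ((-1.3333)·(-1.3333) + (-0.3333)·(-0.3333) + (0.6667)·(0.6667) + (-1.3333)·(-1.3333) + (-1.3333)·(-1.3333) + (3.6667)·(3.6667)) / 5 = 19.3333/5 = 3.8667
  s[U,V] = ((-1.3333)·(2.1667) + (-0.3333)·(0.1667) + (0.6667)·(0.1667) + (-1.3333)·(-0.8333) + (-1.3333)·(-2.8333) + (3.6667)·(1.1667)) / 5 = 6.3333/5 = 1.2667
  s[V,V] = ((2.1667)·(2.1667) + (0.1667)·(0.1667) + (0.1667)·(0.1667) + (-0.8333)·(-0.8333) + (-2.8333)·(-2.8333) + (1.1667)·(1.1667)) / 5 = 14.8333/5 = 2.9667
  Sample standard deviations s_i = √(s[i,i]):
  s(U) = √(3.8667) = 1.9664
  s(V) = √(2.9667) = 1.7224

Step 3 — r_{ij} = s_{ij} / (s_i · s_j):
  r[U,U] = 1 (diagonal).
  r[U,V] = 1.2667 / (1.9664 · 1.7224) = 1.2667 / 3.3869 = 0.374
  r[V,V] = 1 (diagonal).

R is symmetric with unit diagonal. Assembling:

R = [[1, 0.374],
 [0.374, 1]]


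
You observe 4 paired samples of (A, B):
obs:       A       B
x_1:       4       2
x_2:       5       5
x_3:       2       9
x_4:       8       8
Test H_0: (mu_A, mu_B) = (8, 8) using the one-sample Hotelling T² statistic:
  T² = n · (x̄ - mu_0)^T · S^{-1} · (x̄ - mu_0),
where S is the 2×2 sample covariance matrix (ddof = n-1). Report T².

Step 1 — sample mean vector:
  mean(A) = (4 + 5 + 2 + 8) / 4 = 19/4 = 4.75
  mean(B) = (2 + 5 + 9 + 8) / 4 = 24/4 = 6
  x̄ = (4.75, 6),  deviation x̄ - mu_0 = (4.75, 6) - (8, 8) = (-3.25, -2).

Step 2 — sample covariance matrix, S[i,j] = (1/(n-1)) · Σ_k (x_{k,i} - mean_i) · (x_{k,j} - mean_j), divisor n-1 = 3:
  S[A,A] = ((-0.75)·(-0.75) + (0.25)·(0.25) + (-2.75)·(-2.75) + (3.25)·(3.25)) / 3 = 18.75/3 = 6.25
  S[A,B] = ((-0.75)·(-4) + (0.25)·(-1) + (-2.75)·(3) + (3.25)·(2)) / 3 = 1/3 = 0.3333
  S[B,B] = ((-4)·(-4) + (-1)·(-1) + (3)·(3) + (2)·(2)) / 3 = 30/3 = 10
  S = [[6.25, 0.3333],
 [0.3333, 10]].

Step 3 — invert S. det(S) = 6.25·10 - (0.3333)² = 62.3889.
  S^{-1} = (1/det) · [[d, -b], [-b, a]] = [[0.1603, -0.0053],
 [-0.0053, 0.1002]].

Step 4 — quadratic form (x̄ - mu_0)^T · S^{-1} · (x̄ - mu_0):
  S^{-1} · (x̄ - mu_0) = (-0.5102, -0.183),
  (x̄ - mu_0)^T · [...] = (-3.25)·(-0.5102) + (-2)·(-0.183) = 2.0243.

Step 5 — scale by n: T² = 4 · 2.0243 = 8.0971.

T² ≈ 8.0971


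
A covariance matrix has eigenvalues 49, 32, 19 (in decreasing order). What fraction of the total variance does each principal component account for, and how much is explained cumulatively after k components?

Step 1 — total variance = trace(Sigma) = Σ λ_i = 49 + 32 + 19 = 100.

Step 2 — fraction explained by component i = λ_i / Σ λ:
  PC1: 49/100 = 0.49
  PC2: 32/100 = 0.32
  PC3: 19/100 = 0.19

Step 3 — cumulative fraction after k components = (λ_1 + ... + λ_k) / Σ λ:
  k = 1: 49/100 = 0.49
  k = 2: (49 + 32)/100 = 81/100 = 0.81
  k = 3: (49 + 32 + 19)/100 = 100/100 = 1

Summary (fraction, with percent):

explained: PC1 0.49 (49%), PC2 0.32 (32%), PC3 0.19 (19%);  cumulative: 0.49, 0.81, 1


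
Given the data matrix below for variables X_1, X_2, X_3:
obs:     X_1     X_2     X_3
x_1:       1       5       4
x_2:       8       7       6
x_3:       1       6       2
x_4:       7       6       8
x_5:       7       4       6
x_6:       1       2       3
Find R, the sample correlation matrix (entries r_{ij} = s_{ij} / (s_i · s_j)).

Step 1 — column means:
  mean(X_1) = (1 + 8 + 1 + 7 + 7 + 1) / 6 = 25/6 = 4.1667
  mean(X_2) = (5 + 7 + 6 + 6 + 4 + 2) / 6 = 30/6 = 5
  mean(X_3) = (4 + 6 + 2 + 8 + 6 + 3) / 6 = 29/6 = 4.8333

Step 2 — sample variances and covariances s[i,j] = (1/(n-1)) · Σ_k (x_{k,i} - mean_i) · (x_{k,j} - mean_j), with n-1 = 5:
  s[X_1,X_1] = ((-3.1667)·(-3.1667) + (3.8333)·(3.8333) + (-3.1667)·(-3.1667) + (2.8333)·(2.8333) + (2.8333)·(2.8333) + (-3.1667)·(-3.1667)) / 5 = 60.8333/5 = 12.1667
  s[X_1,X_2] = ((-3.1667)·(0) + (3.8333)·(2) + (-3.1667)·(1) + (2.8333)·(1) + (2.8333)·(-1) + (-3.1667)·(-3)) / 5 = 14/5 = 2.8
  s[X_1,X_3] = ((-3.1667)·(-0.8333) + (3.8333)·(1.1667) + (-3.1667)·(-2.8333) + (2.8333)·(3.1667) + (2.8333)·(1.1667) + (-3.1667)·(-1.8333)) / 5 = 34.1667/5 = 6.8333
  s[X_2,X_2] = ((0)·(0) + (2)·(2) + (1)·(1) + (1)·(1) + (-1)·(-1) + (-3)·(-3)) / 5 = 16/5 = 3.2
  s[X_2,X_3] = ((0)·(-0.8333) + (2)·(1.1667) + (1)·(-2.8333) + (1)·(3.1667) + (-1)·(1.1667) + (-3)·(-1.8333)) / 5 = 7/5 = 1.4
  s[X_3,X_3] = ((-0.8333)·(-0.8333) + (1.1667)·(1.1667) + (-2.8333)·(-2.8333) + (3.1667)·(3.1667) + (1.1667)·(1.1667) + (-1.8333)·(-1.8333)) / 5 = 24.8333/5 = 4.9667
  Sample standard deviations s_i = √(s[i,i]):
  s(X_1) = √(12.1667) = 3.4881
  s(X_2) = √(3.2) = 1.7889
  s(X_3) = √(4.9667) = 2.2286

Step 3 — r_{ij} = s_{ij} / (s_i · s_j):
  r[X_1,X_1] = 1 (diagonal).
  r[X_1,X_2] = 2.8 / (3.4881 · 1.7889) = 2.8 / 6.2397 = 0.4487
  r[X_1,X_3] = 6.8333 / (3.4881 · 2.2286) = 6.8333 / 7.7735 = 0.8791
  r[X_2,X_2] = 1 (diagonal).
  r[X_2,X_3] = 1.4 / (1.7889 · 2.2286) = 1.4 / 3.9866 = 0.3512
  r[X_3,X_3] = 1 (diagonal).

R is symmetric with unit diagonal. Assembling:

R = [[1, 0.4487, 0.8791],
 [0.4487, 1, 0.3512],
 [0.8791, 0.3512, 1]]


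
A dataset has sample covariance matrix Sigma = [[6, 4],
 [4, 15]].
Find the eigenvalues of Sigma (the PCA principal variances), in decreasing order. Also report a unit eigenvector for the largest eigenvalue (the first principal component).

Step 1 — characteristic polynomial of 2×2 Sigma:
  det(Sigma - λI) = λ² - trace · λ + det = 0.
  trace = 6 + 15 = 21, det = 6·15 - (4)² = 74.
Step 2 — discriminant:
  Δ = trace² - 4·det = 441 - 296 = 145.
Step 3 — eigenvalues:
  λ = (trace ± √Δ)/2 = (21 ± 12.0416)/2,
  λ_1 = 16.5208,  λ_2 = 4.4792.

Step 4 — unit eigenvector for λ_1: solve (Sigma - λ_1 I)v = 0. First row:
  (6 - 16.5208)·v_x + (4)·v_y = 0, i.e. (-10.5208)·v_x + (4)·v_y = 0,
  so v ∝ (b, λ_1 - a) = (4, 10.5208) = u.
  ||u|| = √((4)² + (10.5208)²) = √(126.6872) ≈ 11.2555,
  v_1 = u/||u|| ≈ (0.3554, 0.9347) (||v_1|| = 1).

λ_1 = 16.5208,  λ_2 = 4.4792;  v_1 ≈ (0.3554, 0.9347)


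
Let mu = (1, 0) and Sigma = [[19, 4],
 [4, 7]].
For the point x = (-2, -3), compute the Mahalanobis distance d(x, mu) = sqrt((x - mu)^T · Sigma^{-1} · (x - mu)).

Step 1 — centre the observation: (x - mu) = (-3, -3).

Step 2 — invert Sigma. det(Sigma) = 19·7 - (4)² = 117.
  Sigma^{-1} = (1/det) · [[d, -b], [-b, a]] = [[0.0598, -0.0342],
 [-0.0342, 0.1624]].

Step 3 — form the quadratic (x - mu)^T · Sigma^{-1} · (x - mu):
  Sigma^{-1} · (x - mu) = (-0.0769, -0.3846).
  (x - mu)^T · [Sigma^{-1} · (x - mu)] = (-3)·(-0.0769) + (-3)·(-0.3846) = 1.3846.

Step 4 — take square root: d = √(1.3846) ≈ 1.1767.

d(x, mu) = √(1.3846) ≈ 1.1767


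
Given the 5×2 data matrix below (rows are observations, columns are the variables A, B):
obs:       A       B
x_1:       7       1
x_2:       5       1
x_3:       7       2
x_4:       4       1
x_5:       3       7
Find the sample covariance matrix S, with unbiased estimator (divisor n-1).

Step 1 — column means:
  mean(A) = (7 + 5 + 7 + 4 + 3) / 5 = 26/5 = 5.2
  mean(B) = (1 + 1 + 2 + 1 + 7) / 5 = 12/5 = 2.4

Step 2 — sample covariance S[i,j] = (1/(n-1)) · Σ_k (x_{k,i} - mean_i) · (x_{k,j} - mean_j), with n-1 = 4.
  S[A,A] = ((1.8)·(1.8) + (-0.2)·(-0.2) + (1.8)·(1.8) + (-1.2)·(-1.2) + (-2.2)·(-2.2)) / 4 = 12.8/4 = 3.2
  S[A,B] = ((1.8)·(-1.4) + (-0.2)·(-1.4) + (1.8)·(-0.4) + (-1.2)·(-1.4) + (-2.2)·(4.6)) / 4 = -11.4/4 = -2.85
  S[B,B] = ((-1.4)·(-1.4) + (-1.4)·(-1.4) + (-0.4)·(-0.4) + (-1.4)·(-1.4) + (4.6)·(4.6)) / 4 = 27.2/4 = 6.8

S is symmetric (S[j,i] = S[i,j]). Assembling:

S = [[3.2, -2.85],
 [-2.85, 6.8]]


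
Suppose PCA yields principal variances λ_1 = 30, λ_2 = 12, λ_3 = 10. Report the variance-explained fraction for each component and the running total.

Step 1 — total variance = trace(Sigma) = Σ λ_i = 30 + 12 + 10 = 52.

Step 2 — fraction explained by component i = λ_i / Σ λ:
  PC1: 30/52 = 0.5769
  PC2: 12/52 = 0.2308
  PC3: 10/52 = 0.1923

Step 3 — cumulative fraction after k components = (λ_1 + ... + λ_k) / Σ λ:
  k = 1: 30/52 = 0.5769
  k = 2: (30 + 12)/52 = 42/52 = 0.8077
  k = 3: (30 + 12 + 10)/52 = 52/52 = 1

Summary (fraction, with percent):

explained: PC1 0.5769 (57.69%), PC2 0.2308 (23.08%), PC3 0.1923 (19.23%);  cumulative: 0.5769, 0.8077, 1


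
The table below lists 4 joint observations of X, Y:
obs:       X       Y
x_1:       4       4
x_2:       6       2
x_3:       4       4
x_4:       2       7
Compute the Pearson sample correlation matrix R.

Step 1 — column means:
  mean(X) = (4 + 6 + 4 + 2) / 4 = 16/4 = 4
  mean(Y) = (4 + 2 + 4 + 7) / 4 = 17/4 = 4.25

Step 2 — sample variances and covariances s[i,j] = (1/(n-1)) · Σ_k (x_{k,i} - mean_i) · (x_{k,j} - mean_j), with n-1 = 3:
  s[X,X] = ((0)·(0) + (2)·(2) + (0)·(0) + (-2)·(-2)) / 3 = 8/3 = 2.6667
  s[X,Y] = ((0)·(-0.25) + (2)·(-2.25) + (0)·(-0.25) + (-2)·(2.75)) / 3 = -10/3 = -3.3333
  s[Y,Y] = ((-0.25)·(-0.25) + (-2.25)·(-2.25) + (-0.25)·(-0.25) + (2.75)·(2.75)) / 3 = 12.75/3 = 4.25
  Sample standard deviations s_i = √(s[i,i]):
  s(X) = √(2.6667) = 1.633
  s(Y) = √(4.25) = 2.0616

Step 3 — r_{ij} = s_{ij} / (s_i · s_j):
  r[X,X] = 1 (diagonal).
  r[X,Y] = -3.3333 / (1.633 · 2.0616) = -3.3333 / 3.3665 = -0.9901
  r[Y,Y] = 1 (diagonal).

R is symmetric with unit diagonal. Assembling:

R = [[1, -0.9901],
 [-0.9901, 1]]


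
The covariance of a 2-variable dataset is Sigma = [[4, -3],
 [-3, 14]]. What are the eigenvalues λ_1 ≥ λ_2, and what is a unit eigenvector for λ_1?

Step 1 — characteristic polynomial of 2×2 Sigma:
  det(Sigma - λI) = λ² - trace · λ + det = 0.
  trace = 4 + 14 = 18, det = 4·14 - (-3)² = 47.
Step 2 — discriminant:
  Δ = trace² - 4·det = 324 - 188 = 136.
Step 3 — eigenvalues:
  λ = (trace ± √Δ)/2 = (18 ± 11.6619)/2,
  λ_1 = 14.831,  λ_2 = 3.169.

Step 4 — unit eigenvector for λ_1: solve (Sigma - λ_1 I)v = 0. First row:
  (4 - 14.831)·v_x + (-3)·v_y = 0, i.e. (-10.831)·v_x + (-3)·v_y = 0,
  so v ∝ (b, λ_1 - a) = (-3, 10.831); multiply by -1 so the first entry is positive: u = (3, -10.831).
  ||u|| = √((3)² + (-10.831)²) = √(126.3095) ≈ 11.2388,
  v_1 = u/||u|| ≈ (0.2669, -0.9637) (||v_1|| = 1).

λ_1 = 14.831,  λ_2 = 3.169;  v_1 ≈ (0.2669, -0.9637)


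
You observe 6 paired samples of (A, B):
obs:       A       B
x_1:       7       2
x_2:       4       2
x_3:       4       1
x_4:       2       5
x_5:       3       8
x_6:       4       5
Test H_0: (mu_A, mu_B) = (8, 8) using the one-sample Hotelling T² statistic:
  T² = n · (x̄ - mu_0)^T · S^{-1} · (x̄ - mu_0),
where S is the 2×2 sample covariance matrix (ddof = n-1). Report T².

Step 1 — sample mean vector:
  mean(A) = (7 + 4 + 4 + 2 + 3 + 4) / 6 = 24/6 = 4
  mean(B) = (2 + 2 + 1 + 5 + 8 + 5) / 6 = 23/6 = 3.8333
  x̄ = (4, 3.8333),  deviation x̄ - mu_0 = (4, 3.8333) - (8, 8) = (-4, -4.1667).

Step 2 — sample covariance matrix, S[i,j] = (1/(n-1)) · Σ_k (x_{k,i} - mean_i) · (x_{k,j} - mean_j), divisor n-1 = 5:
  S[A,A] = ((3)·(3) + (0)·(0) + (0)·(0) + (-2)·(-2) + (-1)·(-1) + (0)·(0)) / 5 = 14/5 = 2.8
  S[A,B] = ((3)·(-1.8333) + (0)·(-1.8333) + (0)·(-2.8333) + (-2)·(1.1667) + (-1)·(4.1667) + (0)·(1.1667)) / 5 = -12/5 = -2.4
  S[B,B] = ((-1.8333)·(-1.8333) + (-1.8333)·(-1.8333) + (-2.8333)·(-2.8333) + (1.1667)·(1.1667) + (4.1667)·(4.1667) + (1.1667)·(1.1667)) / 5 = 34.8333/5 = 6.9667
  S = [[2.8, -2.4],
 [-2.4, 6.9667]].

Step 3 — invert S. det(S) = 2.8·6.9667 - (-2.4)² = 13.7467.
  S^{-1} = (1/det) · [[d, -b], [-b, a]] = [[0.5068, 0.1746],
 [0.1746, 0.2037]].

Step 4 — quadratic form (x̄ - mu_0)^T · S^{-1} · (x̄ - mu_0):
  S^{-1} · (x̄ - mu_0) = (-2.7546, -1.547),
  (x̄ - mu_0)^T · [...] = (-4)·(-2.7546) + (-4.1667)·(-1.547) = 17.4644.

Step 5 — scale by n: T² = 6 · 17.4644 = 104.7866.

T² ≈ 104.7866


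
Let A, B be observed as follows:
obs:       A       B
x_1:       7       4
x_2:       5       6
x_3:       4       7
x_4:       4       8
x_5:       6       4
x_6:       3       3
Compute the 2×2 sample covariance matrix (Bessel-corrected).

Step 1 — column means:
  mean(A) = (7 + 5 + 4 + 4 + 6 + 3) / 6 = 29/6 = 4.8333
  mean(B) = (4 + 6 + 7 + 8 + 4 + 3) / 6 = 32/6 = 5.3333

Step 2 — sample covariance S[i,j] = (1/(n-1)) · Σ_k (x_{k,i} - mean_i) · (x_{k,j} - mean_j), with n-1 = 5.
  S[A,A] = ((2.1667)·(2.1667) + (0.1667)·(0.1667) + (-0.8333)·(-0.8333) + (-0.8333)·(-0.8333) + (1.1667)·(1.1667) + (-1.8333)·(-1.8333)) / 5 = 10.8333/5 = 2.1667
  S[A,B] = ((2.1667)·(-1.3333) + (0.1667)·(0.6667) + (-0.8333)·(1.6667) + (-0.8333)·(2.6667) + (1.1667)·(-1.3333) + (-1.8333)·(-2.3333)) / 5 = -3.6667/5 = -0.7333
  S[B,B] = ((-1.3333)·(-1.3333) + (0.6667)·(0.6667) + (1.6667)·(1.6667) + (2.6667)·(2.6667) + (-1.3333)·(-1.3333) + (-2.3333)·(-2.3333)) / 5 = 19.3333/5 = 3.8667

S is symmetric (S[j,i] = S[i,j]). Assembling:

S = [[2.1667, -0.7333],
 [-0.7333, 3.8667]]


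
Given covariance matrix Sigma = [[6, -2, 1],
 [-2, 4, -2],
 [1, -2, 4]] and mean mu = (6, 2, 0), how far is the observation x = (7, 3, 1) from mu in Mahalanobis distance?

Step 1 — centre the observation: (x - mu) = (1, 1, 1).

Step 2 — invert Sigma (cofactor / det for 3×3, or solve directly):
  Sigma^{-1} = [[0.2, 0.1, 0],
 [0.1, 0.3833, 0.1667],
 [0, 0.1667, 0.3333]].

Step 3 — form the quadratic (x - mu)^T · Sigma^{-1} · (x - mu):
  Sigma^{-1} · (x - mu) = (0.3, 0.65, 0.5).
  (x - mu)^T · [Sigma^{-1} · (x - mu)] = (1)·(0.3) + (1)·(0.65) + (1)·(0.5) = 1.45.

Step 4 — take square root: d = √(1.45) ≈ 1.2042.

d(x, mu) = √(1.45) ≈ 1.2042


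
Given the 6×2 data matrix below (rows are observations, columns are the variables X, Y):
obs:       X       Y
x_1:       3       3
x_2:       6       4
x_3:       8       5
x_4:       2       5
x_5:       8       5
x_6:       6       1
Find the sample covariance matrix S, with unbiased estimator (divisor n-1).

Step 1 — column means:
  mean(X) = (3 + 6 + 8 + 2 + 8 + 6) / 6 = 33/6 = 5.5
  mean(Y) = (3 + 4 + 5 + 5 + 5 + 1) / 6 = 23/6 = 3.8333

Step 2 — sample covariance S[i,j] = (1/(n-1)) · Σ_k (x_{k,i} - mean_i) · (x_{k,j} - mean_j), with n-1 = 5.
  S[X,X] = ((-2.5)·(-2.5) + (0.5)·(0.5) + (2.5)·(2.5) + (-3.5)·(-3.5) + (2.5)·(2.5) + (0.5)·(0.5)) / 5 = 31.5/5 = 6.3
  S[X,Y] = ((-2.5)·(-0.8333) + (0.5)·(0.1667) + (2.5)·(1.1667) + (-3.5)·(1.1667) + (2.5)·(1.1667) + (0.5)·(-2.8333)) / 5 = 2.5/5 = 0.5
  S[Y,Y] = ((-0.8333)·(-0.8333) + (0.1667)·(0.1667) + (1.1667)·(1.1667) + (1.1667)·(1.1667) + (1.1667)·(1.1667) + (-2.8333)·(-2.8333)) / 5 = 12.8333/5 = 2.5667

S is symmetric (S[j,i] = S[i,j]). Assembling:

S = [[6.3, 0.5],
 [0.5, 2.5667]]


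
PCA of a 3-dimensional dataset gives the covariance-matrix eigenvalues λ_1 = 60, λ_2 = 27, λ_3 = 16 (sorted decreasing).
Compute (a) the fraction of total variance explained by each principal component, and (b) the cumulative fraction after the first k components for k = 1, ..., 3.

Step 1 — total variance = trace(Sigma) = Σ λ_i = 60 + 27 + 16 = 103.

Step 2 — fraction explained by component i = λ_i / Σ λ:
  PC1: 60/103 = 0.5825
  PC2: 27/103 = 0.2621
  PC3: 16/103 = 0.1553

Step 3 — cumulative fraction after k components = (λ_1 + ... + λ_k) / Σ λ:
  k = 1: 60/103 = 0.5825
  k = 2: (60 + 27)/103 = 87/103 = 0.8447
  k = 3: (60 + 27 + 16)/103 = 103/103 = 1

Summary (fraction, with percent):

explained: PC1 0.5825 (58.25%), PC2 0.2621 (26.21%), PC3 0.1553 (15.53%);  cumulative: 0.5825, 0.8447, 1


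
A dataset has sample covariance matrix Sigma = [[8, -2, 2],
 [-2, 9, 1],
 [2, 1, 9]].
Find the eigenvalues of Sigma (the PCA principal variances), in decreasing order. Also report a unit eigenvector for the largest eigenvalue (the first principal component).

Step 1 — characteristic polynomial p(λ) = det(λI - Sigma) = λ³ - tr·λ² + c_1·λ - det, where tr = trace, c_1 = sum of the principal 2×2 minors, det = det(Sigma):
  tr = 8 + 9 + 9 = 26,
  c_1 = (8·9 - (-2)²) + (8·9 - (2)²) + (9·9 - (1)²) = 68 + 68 + 80 = 216,
  det = 8·(9·9 - (1)²) - (-2)·((-2)·9 - (1)·(2)) + (2)·((-2)·(1) - 9·(2)) = 8·(80) - (-2)·(-20) + (2)·(-20) = 560.
  So p(λ) = λ³ - 26λ² + 216λ - 560.
Step 2 — look for an integer root (rational root theorem: any rational root is an integer divisor of 560). Testing λ = 10:
  p(10) = 1000 - 2600 + 2160 - 560 = 0  ✓
  Dividing out (λ - 10): p(λ) = (λ - 10)(λ² - 16λ + 56).
Step 3 — remaining eigenvalues from the quadratic λ² - 16λ + 56 = 0:
  Δ = 16² - 4·56 = 256 - 224 = 32,  λ = (16 ± √32)/2 = (16 ± 5.6569)/2 ≈ 10.8284 or 5.1716.
  Sorted: λ_1 = 10.8284,  λ_2 = 10,  λ_3 = 5.1716  (check: sum = 26 = tr ✓).

Step 4 — unit eigenvector for λ_1 ≈ 10.8284: v spans the null space of (Sigma - λ_1 I), whose rows are
  r_1 = (-2.8284, -2, 2),  r_2 = (-2, -1.8284, 1),  r_3 = (2, 1, -1.8284).
  v is orthogonal to every row, so take v ∝ r_1 × r_2 = ((-2)·(1) - (2)·(-1.8284), (2)·(-2) - (-2.8284)·(1), (-2.8284)·(-1.8284) - (-2)·(-2)) ≈ (1.6569, -1.1716, 1.1716).
  Let u = (1.6569, -1.1716, 1.1716).
  ||u|| = √((1.6569)² + (-1.1716)² + (1.1716)²) = √(5.4903) ≈ 2.3431,  v_1 = u/||u|| ≈ (0.7071, -0.5, 0.5) (||v_1|| = 1).

λ_1 = 10.8284,  λ_2 = 10,  λ_3 = 5.1716;  v_1 ≈ (0.7071, -0.5, 0.5)


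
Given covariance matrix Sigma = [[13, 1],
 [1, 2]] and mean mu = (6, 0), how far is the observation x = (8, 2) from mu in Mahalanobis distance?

Step 1 — centre the observation: (x - mu) = (2, 2).

Step 2 — invert Sigma. det(Sigma) = 13·2 - (1)² = 25.
  Sigma^{-1} = (1/det) · [[d, -b], [-b, a]] = [[0.08, -0.04],
 [-0.04, 0.52]].

Step 3 — form the quadratic (x - mu)^T · Sigma^{-1} · (x - mu):
  Sigma^{-1} · (x - mu) = (0.08, 0.96).
  (x - mu)^T · [Sigma^{-1} · (x - mu)] = (2)·(0.08) + (2)·(0.96) = 2.08.

Step 4 — take square root: d = √(2.08) ≈ 1.4422.

d(x, mu) = √(2.08) ≈ 1.4422


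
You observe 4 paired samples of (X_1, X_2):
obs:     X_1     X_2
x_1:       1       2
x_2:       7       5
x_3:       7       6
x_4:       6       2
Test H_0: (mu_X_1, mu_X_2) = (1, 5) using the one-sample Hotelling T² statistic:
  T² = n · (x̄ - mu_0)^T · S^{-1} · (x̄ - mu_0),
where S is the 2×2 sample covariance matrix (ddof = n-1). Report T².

Step 1 — sample mean vector:
  mean(X_1) = (1 + 7 + 7 + 6) / 4 = 21/4 = 5.25
  mean(X_2) = (2 + 5 + 6 + 2) / 4 = 15/4 = 3.75
  x̄ = (5.25, 3.75),  deviation x̄ - mu_0 = (5.25, 3.75) - (1, 5) = (4.25, -1.25).

Step 2 — sample covariance matrix, S[i,j] = (1/(n-1)) · Σ_k (x_{k,i} - mean_i) · (x_{k,j} - mean_j), divisor n-1 = 3:
  S[X_1,X_1] = ((-4.25)·(-4.25) + (1.75)·(1.75) + (1.75)·(1.75) + (0.75)·(0.75)) / 3 = 24.75/3 = 8.25
  S[X_1,X_2] = ((-4.25)·(-1.75) + (1.75)·(1.25) + (1.75)·(2.25) + (0.75)·(-1.75)) / 3 = 12.25/3 = 4.0833
  S[X_2,X_2] = ((-1.75)·(-1.75) + (1.25)·(1.25) + (2.25)·(2.25) + (-1.75)·(-1.75)) / 3 = 12.75/3 = 4.25
  S = [[8.25, 4.0833],
 [4.0833, 4.25]].

Step 3 — invert S. det(S) = 8.25·4.25 - (4.0833)² = 18.3889.
  S^{-1} = (1/det) · [[d, -b], [-b, a]] = [[0.2311, -0.2221],
 [-0.2221, 0.4486]].

Step 4 — quadratic form (x̄ - mu_0)^T · S^{-1} · (x̄ - mu_0):
  S^{-1} · (x̄ - mu_0) = (1.2598, -1.5045),
  (x̄ - mu_0)^T · [...] = (4.25)·(1.2598) + (-1.25)·(-1.5045) = 7.2349.

Step 5 — scale by n: T² = 4 · 7.2349 = 28.9396.

T² ≈ 28.9396


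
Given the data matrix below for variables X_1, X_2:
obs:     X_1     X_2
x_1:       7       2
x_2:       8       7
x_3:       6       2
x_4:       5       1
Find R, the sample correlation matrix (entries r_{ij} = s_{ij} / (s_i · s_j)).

Step 1 — column means:
  mean(X_1) = (7 + 8 + 6 + 5) / 4 = 26/4 = 6.5
  mean(X_2) = (2 + 7 + 2 + 1) / 4 = 12/4 = 3

Step 2 — sample variances and covariances s[i,j] = (1/(n-1)) · Σ_k (x_{k,i} - mean_i) · (x_{k,j} - mean_j), with n-1 = 3:
  s[X_1,X_1] = ((0.5)·(0.5) + (1.5)·(1.5) + (-0.5)·(-0.5) + (-1.5)·(-1.5)) / 3 = 5/3 = 1.6667
  s[X_1,X_2] = ((0.5)·(-1) + (1.5)·(4) + (-0.5)·(-1) + (-1.5)·(-2)) / 3 = 9/3 = 3
  s[X_2,X_2] = ((-1)·(-1) + (4)·(4) + (-1)·(-1) + (-2)·(-2)) / 3 = 22/3 = 7.3333
  Sample standard deviations s_i = √(s[i,i]):
  s(X_1) = √(1.6667) = 1.291
  s(X_2) = √(7.3333) = 2.708

Step 3 — r_{ij} = s_{ij} / (s_i · s_j):
  r[X_1,X_1] = 1 (diagonal).
  r[X_1,X_2] = 3 / (1.291 · 2.708) = 3 / 3.496 = 0.8581
  r[X_2,X_2] = 1 (diagonal).

R is symmetric with unit diagonal. Assembling:

R = [[1, 0.8581],
 [0.8581, 1]]


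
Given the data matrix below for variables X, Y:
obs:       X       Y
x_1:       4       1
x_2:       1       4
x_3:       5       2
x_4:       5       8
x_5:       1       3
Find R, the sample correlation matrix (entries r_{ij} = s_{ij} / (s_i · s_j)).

Step 1 — column means:
  mean(X) = (4 + 1 + 5 + 5 + 1) / 5 = 16/5 = 3.2
  mean(Y) = (1 + 4 + 2 + 8 + 3) / 5 = 18/5 = 3.6

Step 2 — sample variances and covariances s[i,j] = (1/(n-1)) · Σ_k (x_{k,i} - mean_i) · (x_{k,j} - mean_j), with n-1 = 4:
  s[X,X] = ((0.8)·(0.8) + (-2.2)·(-2.2) + (1.8)·(1.8) + (1.8)·(1.8) + (-2.2)·(-2.2)) / 4 = 16.8/4 = 4.2
  s[X,Y] = ((0.8)·(-2.6) + (-2.2)·(0.4) + (1.8)·(-1.6) + (1.8)·(4.4) + (-2.2)·(-0.6)) / 4 = 3.4/4 = 0.85
  s[Y,Y] = ((-2.6)·(-2.6) + (0.4)·(0.4) + (-1.6)·(-1.6) + (4.4)·(4.4) + (-0.6)·(-0.6)) / 4 = 29.2/4 = 7.3
  Sample standard deviations s_i = √(s[i,i]):
  s(X) = √(4.2) = 2.0494
  s(Y) = √(7.3) = 2.7019

Step 3 — r_{ij} = s_{ij} / (s_i · s_j):
  r[X,X] = 1 (diagonal).
  r[X,Y] = 0.85 / (2.0494 · 2.7019) = 0.85 / 5.5371 = 0.1535
  r[Y,Y] = 1 (diagonal).

R is symmetric with unit diagonal. Assembling:

R = [[1, 0.1535],
 [0.1535, 1]]


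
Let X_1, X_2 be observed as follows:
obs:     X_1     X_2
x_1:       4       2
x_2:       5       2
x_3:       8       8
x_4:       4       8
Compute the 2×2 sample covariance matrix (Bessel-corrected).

Step 1 — column means:
  mean(X_1) = (4 + 5 + 8 + 4) / 4 = 21/4 = 5.25
  mean(X_2) = (2 + 2 + 8 + 8) / 4 = 20/4 = 5

Step 2 — sample covariance S[i,j] = (1/(n-1)) · Σ_k (x_{k,i} - mean_i) · (x_{k,j} - mean_j), with n-1 = 3.
  S[X_1,X_1] = ((-1.25)·(-1.25) + (-0.25)·(-0.25) + (2.75)·(2.75) + (-1.25)·(-1.25)) / 3 = 10.75/3 = 3.5833
  S[X_1,X_2] = ((-1.25)·(-3) + (-0.25)·(-3) + (2.75)·(3) + (-1.25)·(3)) / 3 = 9/3 = 3
  S[X_2,X_2] = ((-3)·(-3) + (-3)·(-3) + (3)·(3) + (3)·(3)) / 3 = 36/3 = 12

S is symmetric (S[j,i] = S[i,j]). Assembling:

S = [[3.5833, 3],
 [3, 12]]


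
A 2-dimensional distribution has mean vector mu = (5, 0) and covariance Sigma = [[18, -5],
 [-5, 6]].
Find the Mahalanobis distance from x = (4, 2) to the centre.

Step 1 — centre the observation: (x - mu) = (-1, 2).

Step 2 — invert Sigma. det(Sigma) = 18·6 - (-5)² = 83.
  Sigma^{-1} = (1/det) · [[d, -b], [-b, a]] = [[0.0723, 0.0602],
 [0.0602, 0.2169]].

Step 3 — form the quadratic (x - mu)^T · Sigma^{-1} · (x - mu):
  Sigma^{-1} · (x - mu) = (0.0482, 0.3735).
  (x - mu)^T · [Sigma^{-1} · (x - mu)] = (-1)·(0.0482) + (2)·(0.3735) = 0.6988.

Step 4 — take square root: d = √(0.6988) ≈ 0.8359.

d(x, mu) = √(0.6988) ≈ 0.8359


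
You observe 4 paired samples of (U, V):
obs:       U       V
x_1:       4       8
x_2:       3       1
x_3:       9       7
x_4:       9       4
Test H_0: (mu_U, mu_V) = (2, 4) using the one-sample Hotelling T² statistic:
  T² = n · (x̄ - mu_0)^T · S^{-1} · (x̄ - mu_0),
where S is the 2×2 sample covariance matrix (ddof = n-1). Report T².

Step 1 — sample mean vector:
  mean(U) = (4 + 3 + 9 + 9) / 4 = 25/4 = 6.25
  mean(V) = (8 + 1 + 7 + 4) / 4 = 20/4 = 5
  x̄ = (6.25, 5),  deviation x̄ - mu_0 = (6.25, 5) - (2, 4) = (4.25, 1).

Step 2 — sample covariance matrix, S[i,j] = (1/(n-1)) · Σ_k (x_{k,i} - mean_i) · (x_{k,j} - mean_j), divisor n-1 = 3:
  S[U,U] = ((-2.25)·(-2.25) + (-3.25)·(-3.25) + (2.75)·(2.75) + (2.75)·(2.75)) / 3 = 30.75/3 = 10.25
  S[U,V] = ((-2.25)·(3) + (-3.25)·(-4) + (2.75)·(2) + (2.75)·(-1)) / 3 = 9/3 = 3
  S[V,V] = ((3)·(3) + (-4)·(-4) + (2)·(2) + (-1)·(-1)) / 3 = 30/3 = 10
  S = [[10.25, 3],
 [3, 10]].

Step 3 — invert S. det(S) = 10.25·10 - (3)² = 93.5.
  S^{-1} = (1/det) · [[d, -b], [-b, a]] = [[0.107, -0.0321],
 [-0.0321, 0.1096]].

Step 4 — quadratic form (x̄ - mu_0)^T · S^{-1} · (x̄ - mu_0):
  S^{-1} · (x̄ - mu_0) = (0.4225, -0.0267),
  (x̄ - mu_0)^T · [...] = (4.25)·(0.4225) + (1)·(-0.0267) = 1.7687.

Step 5 — scale by n: T² = 4 · 1.7687 = 7.0749.

T² ≈ 7.0749


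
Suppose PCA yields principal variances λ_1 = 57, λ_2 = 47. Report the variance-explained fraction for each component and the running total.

Step 1 — total variance = trace(Sigma) = Σ λ_i = 57 + 47 = 104.

Step 2 — fraction explained by component i = λ_i / Σ λ:
  PC1: 57/104 = 0.5481
  PC2: 47/104 = 0.4519

Step 3 — cumulative fraction after k components = (λ_1 + ... + λ_k) / Σ λ:
  k = 1: 57/104 = 0.5481
  k = 2: (57 + 47)/104 = 104/104 = 1

Summary (fraction, with percent):

explained: PC1 0.5481 (54.81%), PC2 0.4519 (45.19%);  cumulative: 0.5481, 1


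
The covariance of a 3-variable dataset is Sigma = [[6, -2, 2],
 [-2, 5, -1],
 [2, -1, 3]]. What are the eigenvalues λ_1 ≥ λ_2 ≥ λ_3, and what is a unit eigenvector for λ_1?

Step 1 — characteristic polynomial p(λ) = det(λI - Sigma) = λ³ - tr·λ² + c_1·λ - det, where tr = trace, c_1 = sum of the principal 2×2 minors, det = det(Sigma):
  tr = 6 + 5 + 3 = 14,
  c_1 = (6·5 - (-2)²) + (6·3 - (2)²) + (5·3 - (-1)²) = 26 + 14 + 14 = 54,
  det = 6·(5·3 - (-1)²) - (-2)·((-2)·3 - (-1)·(2)) + (2)·((-2)·(-1) - 5·(2)) = 6·(14) - (-2)·(-4) + (2)·(-8) = 60.
  So p(λ) = λ³ - 14λ² + 54λ - 60.
Step 2 — look for an integer root (rational root theorem: any rational root is an integer divisor of 60). Testing λ = 2:
  p(2) = 8 - 56 + 108 - 60 = 0  ✓
  Dividing out (λ - 2): p(λ) = (λ - 2)(λ² - 12λ + 30).
Step 3 — remaining eigenvalues from the quadratic λ² - 12λ + 30 = 0:
  Δ = 12² - 4·30 = 144 - 120 = 24,  λ = (12 ± √24)/2 = (12 ± 4.899)/2 ≈ 8.4495 or 3.5505.
  Sorted: λ_1 = 8.4495,  λ_2 = 3.5505,  λ_3 = 2  (check: sum = 14 = tr ✓).

Step 4 — unit eigenvector for λ_1 ≈ 8.4495: v spans the null space of (Sigma - λ_1 I), whose rows are
  r_1 = (-2.4495, -2, 2),  r_2 = (-2, -3.4495, -1),  r_3 = (2, -1, -5.4495).
  v is orthogonal to every row, so take v ∝ r_1 × r_2 = ((-2)·(-1) - (2)·(-3.4495), (2)·(-2) - (-2.4495)·(-1), (-2.4495)·(-3.4495) - (-2)·(-2)) ≈ (8.899, -6.4495, 4.4495).
  Let u = (8.899, -6.4495, 4.4495).
  ||u|| = √((8.899)² + (-6.4495)² + (4.4495)²) = √(140.5857) ≈ 11.8569,  v_1 = u/||u|| ≈ (0.7505, -0.5439, 0.3753) (||v_1|| = 1).

λ_1 = 8.4495,  λ_2 = 3.5505,  λ_3 = 2;  v_1 ≈ (0.7505, -0.5439, 0.3753)


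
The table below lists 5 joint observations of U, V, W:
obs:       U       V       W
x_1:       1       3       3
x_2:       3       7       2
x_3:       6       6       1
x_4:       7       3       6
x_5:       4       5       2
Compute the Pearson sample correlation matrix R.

Step 1 — column means:
  mean(U) = (1 + 3 + 6 + 7 + 4) / 5 = 21/5 = 4.2
  mean(V) = (3 + 7 + 6 + 3 + 5) / 5 = 24/5 = 4.8
  mean(W) = (3 + 2 + 1 + 6 + 2) / 5 = 14/5 = 2.8

Step 2 — sample variances and covariances s[i,j] = (1/(n-1)) · Σ_k (x_{k,i} - mean_i) · (x_{k,j} - mean_j), with n-1 = 4:
  s[U,U] = ((-3.2)·(-3.2) + (-1.2)·(-1.2) + (1.8)·(1.8) + (2.8)·(2.8) + (-0.2)·(-0.2)) / 4 = 22.8/4 = 5.7
  s[U,V] = ((-3.2)·(-1.8) + (-1.2)·(2.2) + (1.8)·(1.2) + (2.8)·(-1.8) + (-0.2)·(0.2)) / 4 = 0.2/4 = 0.05
  s[U,W] = ((-3.2)·(0.2) + (-1.2)·(-0.8) + (1.8)·(-1.8) + (2.8)·(3.2) + (-0.2)·(-0.8)) / 4 = 6.2/4 = 1.55
  s[V,V] = ((-1.8)·(-1.8) + (2.2)·(2.2) + (1.2)·(1.2) + (-1.8)·(-1.8) + (0.2)·(0.2)) / 4 = 12.8/4 = 3.2
  s[V,W] = ((-1.8)·(0.2) + (2.2)·(-0.8) + (1.2)·(-1.8) + (-1.8)·(3.2) + (0.2)·(-0.8)) / 4 = -10.2/4 = -2.55
  s[W,W] = ((0.2)·(0.2) + (-0.8)·(-0.8) + (-1.8)·(-1.8) + (3.2)·(3.2) + (-0.8)·(-0.8)) / 4 = 14.8/4 = 3.7
  Sample standard deviations s_i = √(s[i,i]):
  s(U) = √(5.7) = 2.3875
  s(V) = √(3.2) = 1.7889
  s(W) = √(3.7) = 1.9235

Step 3 — r_{ij} = s_{ij} / (s_i · s_j):
  r[U,U] = 1 (diagonal).
  r[U,V] = 0.05 / (2.3875 · 1.7889) = 0.05 / 4.2708 = 0.0117
  r[U,W] = 1.55 / (2.3875 · 1.9235) = 1.55 / 4.5924 = 0.3375
  r[V,V] = 1 (diagonal).
  r[V,W] = -2.55 / (1.7889 · 1.9235) = -2.55 / 3.4409 = -0.7411
  r[W,W] = 1 (diagonal).

R is symmetric with unit diagonal. Assembling:

R = [[1, 0.0117, 0.3375],
 [0.0117, 1, -0.7411],
 [0.3375, -0.7411, 1]]


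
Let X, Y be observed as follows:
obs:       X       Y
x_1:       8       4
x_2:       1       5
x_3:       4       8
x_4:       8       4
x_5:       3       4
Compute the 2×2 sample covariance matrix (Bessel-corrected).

Step 1 — column means:
  mean(X) = (8 + 1 + 4 + 8 + 3) / 5 = 24/5 = 4.8
  mean(Y) = (4 + 5 + 8 + 4 + 4) / 5 = 25/5 = 5

Step 2 — sample covariance S[i,j] = (1/(n-1)) · Σ_k (x_{k,i} - mean_i) · (x_{k,j} - mean_j), with n-1 = 4.
  S[X,X] = ((3.2)·(3.2) + (-3.8)·(-3.8) + (-0.8)·(-0.8) + (3.2)·(3.2) + (-1.8)·(-1.8)) / 4 = 38.8/4 = 9.7
  S[X,Y] = ((3.2)·(-1) + (-3.8)·(0) + (-0.8)·(3) + (3.2)·(-1) + (-1.8)·(-1)) / 4 = -7/4 = -1.75
  S[Y,Y] = ((-1)·(-1) + (0)·(0) + (3)·(3) + (-1)·(-1) + (-1)·(-1)) / 4 = 12/4 = 3

S is symmetric (S[j,i] = S[i,j]). Assembling:

S = [[9.7, -1.75],
 [-1.75, 3]]


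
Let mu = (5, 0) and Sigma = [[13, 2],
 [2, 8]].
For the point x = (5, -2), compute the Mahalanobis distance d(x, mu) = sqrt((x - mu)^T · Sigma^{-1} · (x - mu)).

Step 1 — centre the observation: (x - mu) = (0, -2).

Step 2 — invert Sigma. det(Sigma) = 13·8 - (2)² = 100.
  Sigma^{-1} = (1/det) · [[d, -b], [-b, a]] = [[0.08, -0.02],
 [-0.02, 0.13]].

Step 3 — form the quadratic (x - mu)^T · Sigma^{-1} · (x - mu):
  Sigma^{-1} · (x - mu) = (0.04, -0.26).
  (x - mu)^T · [Sigma^{-1} · (x - mu)] = (0)·(0.04) + (-2)·(-0.26) = 0.52.

Step 4 — take square root: d = √(0.52) ≈ 0.7211.

d(x, mu) = √(0.52) ≈ 0.7211


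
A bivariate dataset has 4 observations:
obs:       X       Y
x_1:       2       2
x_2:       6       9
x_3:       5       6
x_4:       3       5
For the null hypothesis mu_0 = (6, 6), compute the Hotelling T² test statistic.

Step 1 — sample mean vector:
  mean(X) = (2 + 6 + 5 + 3) / 4 = 16/4 = 4
  mean(Y) = (2 + 9 + 6 + 5) / 4 = 22/4 = 5.5
  x̄ = (4, 5.5),  deviation x̄ - mu_0 = (4, 5.5) - (6, 6) = (-2, -0.5).

Step 2 — sample covariance matrix, S[i,j] = (1/(n-1)) · Σ_k (x_{k,i} - mean_i) · (x_{k,j} - mean_j), divisor n-1 = 3:
  S[X,X] = ((-2)·(-2) + (2)·(2) + (1)·(1) + (-1)·(-1)) / 3 = 10/3 = 3.3333
  S[X,Y] = ((-2)·(-3.5) + (2)·(3.5) + (1)·(0.5) + (-1)·(-0.5)) / 3 = 15/3 = 5
  S[Y,Y] = ((-3.5)·(-3.5) + (3.5)·(3.5) + (0.5)·(0.5) + (-0.5)·(-0.5)) / 3 = 25/3 = 8.3333
  S = [[3.3333, 5],
 [5, 8.3333]].

Step 3 — invert S. det(S) = 3.3333·8.3333 - (5)² = 2.7778.
  S^{-1} = (1/det) · [[d, -b], [-b, a]] = [[3, -1.8],
 [-1.8, 1.2]].

Step 4 — quadratic form (x̄ - mu_0)^T · S^{-1} · (x̄ - mu_0):
  S^{-1} · (x̄ - mu_0) = (-5.1, 3),
  (x̄ - mu_0)^T · [...] = (-2)·(-5.1) + (-0.5)·(3) = 8.7.

Step 5 — scale by n: T² = 4 · 8.7 = 34.8.

T² ≈ 34.8


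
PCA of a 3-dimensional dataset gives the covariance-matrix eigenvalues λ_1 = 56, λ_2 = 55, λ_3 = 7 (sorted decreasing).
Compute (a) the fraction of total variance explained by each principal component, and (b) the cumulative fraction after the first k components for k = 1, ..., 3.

Step 1 — total variance = trace(Sigma) = Σ λ_i = 56 + 55 + 7 = 118.

Step 2 — fraction explained by component i = λ_i / Σ λ:
  PC1: 56/118 = 0.4746
  PC2: 55/118 = 0.4661
  PC3: 7/118 = 0.0593

Step 3 — cumulative fraction after k components = (λ_1 + ... + λ_k) / Σ λ:
  k = 1: 56/118 = 0.4746
  k = 2: (56 + 55)/118 = 111/118 = 0.9407
  k = 3: (56 + 55 + 7)/118 = 118/118 = 1

Summary (fraction, with percent):

explained: PC1 0.4746 (47.46%), PC2 0.4661 (46.61%), PC3 0.0593 (5.93%);  cumulative: 0.4746, 0.9407, 1


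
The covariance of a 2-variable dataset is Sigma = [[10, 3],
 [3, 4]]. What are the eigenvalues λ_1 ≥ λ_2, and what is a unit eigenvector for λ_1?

Step 1 — characteristic polynomial of 2×2 Sigma:
  det(Sigma - λI) = λ² - trace · λ + det = 0.
  trace = 10 + 4 = 14, det = 10·4 - (3)² = 31.
Step 2 — discriminant:
  Δ = trace² - 4·det = 196 - 124 = 72.
Step 3 — eigenvalues:
  λ = (trace ± √Δ)/2 = (14 ± 8.4853)/2,
  λ_1 = 11.2426,  λ_2 = 2.7574.

Step 4 — unit eigenvector for λ_1: solve (Sigma - λ_1 I)v = 0. First row:
  (10 - 11.2426)·v_x + (3)·v_y = 0, i.e. (-1.2426)·v_x + (3)·v_y = 0,
  so v ∝ (b, λ_1 - a) = (3, 1.2426) = u.
  ||u|| = √((3)² + (1.2426)²) = √(10.5442) ≈ 3.2472,
  v_1 = u/||u|| ≈ (0.9239, 0.3827) (||v_1|| = 1).

λ_1 = 11.2426,  λ_2 = 2.7574;  v_1 ≈ (0.9239, 0.3827)


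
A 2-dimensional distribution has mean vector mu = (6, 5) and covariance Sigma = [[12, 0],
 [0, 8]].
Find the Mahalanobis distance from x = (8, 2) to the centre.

Step 1 — centre the observation: (x - mu) = (2, -3).

Step 2 — invert Sigma. det(Sigma) = 12·8 - (0)² = 96.
  Sigma^{-1} = (1/det) · [[d, -b], [-b, a]] = [[0.0833, 0],
 [0, 0.125]].

Step 3 — form the quadratic (x - mu)^T · Sigma^{-1} · (x - mu):
  Sigma^{-1} · (x - mu) = (0.1667, -0.375).
  (x - mu)^T · [Sigma^{-1} · (x - mu)] = (2)·(0.1667) + (-3)·(-0.375) = 1.4583.

Step 4 — take square root: d = √(1.4583) ≈ 1.2076.

d(x, mu) = √(1.4583) ≈ 1.2076


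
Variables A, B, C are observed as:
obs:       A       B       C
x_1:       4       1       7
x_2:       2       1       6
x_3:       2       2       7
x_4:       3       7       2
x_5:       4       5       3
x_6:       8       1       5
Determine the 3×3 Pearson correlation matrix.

Step 1 — column means:
  mean(A) = (4 + 2 + 2 + 3 + 4 + 8) / 6 = 23/6 = 3.8333
  mean(B) = (1 + 1 + 2 + 7 + 5 + 1) / 6 = 17/6 = 2.8333
  mean(C) = (7 + 6 + 7 + 2 + 3 + 5) / 6 = 30/6 = 5

Step 2 — sample variances and covariances s[i,j] = (1/(n-1)) · Σ_k (x_{k,i} - mean_i) · (x_{k,j} - mean_j), with n-1 = 5:
  s[A,A] = ((0.1667)·(0.1667) + (-1.8333)·(-1.8333) + (-1.8333)·(-1.8333) + (-0.8333)·(-0.8333) + (0.1667)·(0.1667) + (4.1667)·(4.1667)) / 5 = 24.8333/5 = 4.9667
  s[A,B] = ((0.1667)·(-1.8333) + (-1.8333)·(-1.8333) + (-1.8333)·(-0.8333) + (-0.8333)·(4.1667) + (0.1667)·(2.1667) + (4.1667)·(-1.8333)) / 5 = -6.1667/5 = -1.2333
  s[A,C] = ((0.1667)·(2) + (-1.8333)·(1) + (-1.8333)·(2) + (-0.8333)·(-3) + (0.1667)·(-2) + (4.1667)·(0)) / 5 = -3/5 = -0.6
  s[B,B] = ((-1.8333)·(-1.8333) + (-1.8333)·(-1.8333) + (-0.8333)·(-0.8333) + (4.1667)·(4.1667) + (2.1667)·(2.1667) + (-1.8333)·(-1.8333)) / 5 = 32.8333/5 = 6.5667
  s[B,C] = ((-1.8333)·(2) + (-1.8333)·(1) + (-0.8333)·(2) + (4.1667)·(-3) + (2.1667)·(-2) + (-1.8333)·(0)) / 5 = -24/5 = -4.8
  s[C,C] = ((2)·(2) + (1)·(1) + (2)·(2) + (-3)·(-3) + (-2)·(-2) + (0)·(0)) / 5 = 22/5 = 4.4
  Sample standard deviations s_i = √(s[i,i]):
  s(A) = √(4.9667) = 2.2286
  s(B) = √(6.5667) = 2.5626
  s(C) = √(4.4) = 2.0976

Step 3 — r_{ij} = s_{ij} / (s_i · s_j):
  r[A,A] = 1 (diagonal).
  r[A,B] = -1.2333 / (2.2286 · 2.5626) = -1.2333 / 5.7109 = -0.216
  r[A,C] = -0.6 / (2.2286 · 2.0976) = -0.6 / 4.6748 = -0.1283
  r[B,B] = 1 (diagonal).
  r[B,C] = -4.8 / (2.5626 · 2.0976) = -4.8 / 5.3753 = -0.893
  r[C,C] = 1 (diagonal).

R is symmetric with unit diagonal. Assembling:

R = [[1, -0.216, -0.1283],
 [-0.216, 1, -0.893],
 [-0.1283, -0.893, 1]]


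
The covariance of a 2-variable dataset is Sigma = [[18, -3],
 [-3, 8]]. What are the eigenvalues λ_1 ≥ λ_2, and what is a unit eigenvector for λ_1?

Step 1 — characteristic polynomial of 2×2 Sigma:
  det(Sigma - λI) = λ² - trace · λ + det = 0.
  trace = 18 + 8 = 26, det = 18·8 - (-3)² = 135.
Step 2 — discriminant:
  Δ = trace² - 4·det = 676 - 540 = 136.
Step 3 — eigenvalues:
  λ = (trace ± √Δ)/2 = (26 ± 11.6619)/2,
  λ_1 = 18.831,  λ_2 = 7.169.

Step 4 — unit eigenvector for λ_1: solve (Sigma - λ_1 I)v = 0. First row:
  (18 - 18.831)·v_x + (-3)·v_y = 0, i.e. (-0.831)·v_x + (-3)·v_y = 0,
  so v ∝ (b, λ_1 - a) = (-3, 0.831); multiply by -1 so the first entry is positive: u = (3, -0.831).
  ||u|| = √((3)² + (-0.831)²) = √(9.6905) ≈ 3.113,
  v_1 = u/||u|| ≈ (0.9637, -0.2669) (||v_1|| = 1).

λ_1 = 18.831,  λ_2 = 7.169;  v_1 ≈ (0.9637, -0.2669)


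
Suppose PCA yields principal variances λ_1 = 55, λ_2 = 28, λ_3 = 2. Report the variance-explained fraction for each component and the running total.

Step 1 — total variance = trace(Sigma) = Σ λ_i = 55 + 28 + 2 = 85.

Step 2 — fraction explained by component i = λ_i / Σ λ:
  PC1: 55/85 = 0.6471
  PC2: 28/85 = 0.3294
  PC3: 2/85 = 0.0235

Step 3 — cumulative fraction after k components = (λ_1 + ... + λ_k) / Σ λ:
  k = 1: 55/85 = 0.6471
  k = 2: (55 + 28)/85 = 83/85 = 0.9765
  k = 3: (55 + 28 + 2)/85 = 85/85 = 1

Summary (fraction, with percent):

explained: PC1 0.6471 (64.71%), PC2 0.3294 (32.94%), PC3 0.0235 (2.35%);  cumulative: 0.6471, 0.9765, 1


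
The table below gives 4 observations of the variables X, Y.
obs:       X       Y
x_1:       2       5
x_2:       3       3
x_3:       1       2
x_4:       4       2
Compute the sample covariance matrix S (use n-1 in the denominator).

Step 1 — column means:
  mean(X) = (2 + 3 + 1 + 4) / 4 = 10/4 = 2.5
  mean(Y) = (5 + 3 + 2 + 2) / 4 = 12/4 = 3

Step 2 — sample covariance S[i,j] = (1/(n-1)) · Σ_k (x_{k,i} - mean_i) · (x_{k,j} - mean_j), with n-1 = 3.
  S[X,X] = ((-0.5)·(-0.5) + (0.5)·(0.5) + (-1.5)·(-1.5) + (1.5)·(1.5)) / 3 = 5/3 = 1.6667
  S[X,Y] = ((-0.5)·(2) + (0.5)·(0) + (-1.5)·(-1) + (1.5)·(-1)) / 3 = -1/3 = -0.3333
  S[Y,Y] = ((2)·(2) + (0)·(0) + (-1)·(-1) + (-1)·(-1)) / 3 = 6/3 = 2

S is symmetric (S[j,i] = S[i,j]). Assembling:

S = [[1.6667, -0.3333],
 [-0.3333, 2]]


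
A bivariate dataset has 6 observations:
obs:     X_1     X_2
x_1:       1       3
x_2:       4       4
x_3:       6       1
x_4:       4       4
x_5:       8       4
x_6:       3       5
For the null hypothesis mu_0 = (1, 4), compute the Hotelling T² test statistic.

Step 1 — sample mean vector:
  mean(X_1) = (1 + 4 + 6 + 4 + 8 + 3) / 6 = 26/6 = 4.3333
  mean(X_2) = (3 + 4 + 1 + 4 + 4 + 5) / 6 = 21/6 = 3.5
  x̄ = (4.3333, 3.5),  deviation x̄ - mu_0 = (4.3333, 3.5) - (1, 4) = (3.3333, -0.5).

Step 2 — sample covariance matrix, S[i,j] = (1/(n-1)) · Σ_k (x_{k,i} - mean_i) · (x_{k,j} - mean_j), divisor n-1 = 5:
  S[X_1,X_1] = ((-3.3333)·(-3.3333) + (-0.3333)·(-0.3333) + (1.6667)·(1.6667) + (-0.3333)·(-0.3333) + (3.6667)·(3.6667) + (-1.3333)·(-1.3333)) / 5 = 29.3333/5 = 5.8667
  S[X_1,X_2] = ((-3.3333)·(-0.5) + (-0.3333)·(0.5) + (1.6667)·(-2.5) + (-0.3333)·(0.5) + (3.6667)·(0.5) + (-1.3333)·(1.5)) / 5 = -3/5 = -0.6
  S[X_2,X_2] = ((-0.5)·(-0.5) + (0.5)·(0.5) + (-2.5)·(-2.5) + (0.5)·(0.5) + (0.5)·(0.5) + (1.5)·(1.5)) / 5 = 9.5/5 = 1.9
  S = [[5.8667, -0.6],
 [-0.6, 1.9]].

Step 3 — invert S. det(S) = 5.8667·1.9 - (-0.6)² = 10.7867.
  S^{-1} = (1/det) · [[d, -b], [-b, a]] = [[0.1761, 0.0556],
 [0.0556, 0.5439]].

Step 4 — quadratic form (x̄ - mu_0)^T · S^{-1} · (x̄ - mu_0):
  S^{-1} · (x̄ - mu_0) = (0.5593, -0.0865),
  (x̄ - mu_0)^T · [...] = (3.3333)·(0.5593) + (-0.5)·(-0.0865) = 1.9077.

Step 5 — scale by n: T² = 6 · 1.9077 = 11.4462.

T² ≈ 11.4462
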